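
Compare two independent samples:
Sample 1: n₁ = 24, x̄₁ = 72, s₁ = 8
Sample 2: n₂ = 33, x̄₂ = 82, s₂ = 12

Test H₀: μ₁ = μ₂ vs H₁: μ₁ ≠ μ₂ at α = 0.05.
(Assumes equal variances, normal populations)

Pooled variance: s²_p = [23×8² + 32×12²]/(55) = 110.5455
s_p = 10.5141
SE = s_p×√(1/n₁ + 1/n₂) = 10.5141×√(1/24 + 1/33) = 2.8206
t = (x̄₁ - x̄₂)/SE = (72 - 82)/2.8206 = -3.5453
df = 55, t-critical = ±2.004
Decision: reject H₀

Answer: t = -3.5453, reject H₀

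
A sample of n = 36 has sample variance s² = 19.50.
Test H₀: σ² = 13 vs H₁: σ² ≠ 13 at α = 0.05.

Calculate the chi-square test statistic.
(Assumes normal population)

df = n - 1 = 35
χ² = (n-1)s²/σ₀² = 35×19.50/13 = 52.5000
Critical values: χ²_{0.975,35} = 20.569, χ²_{0.025,35} = 53.203
Rejection region: χ² < 20.569 or χ² > 53.203
Decision: fail to reject H₀

Answer: χ² = 52.5000, fail to reject H₀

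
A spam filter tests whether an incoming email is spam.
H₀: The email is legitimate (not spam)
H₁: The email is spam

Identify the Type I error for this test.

Answer: Marking a legitimate email as spam

Derivation:
Type I error (α): Rejecting H₀ when H₀ is true
Type II error (β): Failing to reject H₀ when H₁ is true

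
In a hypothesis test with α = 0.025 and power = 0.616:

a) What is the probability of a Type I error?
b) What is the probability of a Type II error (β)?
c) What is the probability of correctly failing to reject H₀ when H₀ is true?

a) Type I error probability = α = 0.025
b) Power = P(reject H₀ | H₁ true) = 1 - β = 0.616, so Type II error probability = β = 1 - Power = 0.384
c) P(fail to reject H₀ | H₀ true) = 1 - α = 0.975

Answer: a) 0.025, b) 0.384, c) 0.975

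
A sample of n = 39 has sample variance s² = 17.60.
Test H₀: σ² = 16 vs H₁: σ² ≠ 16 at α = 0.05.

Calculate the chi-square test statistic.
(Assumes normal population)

Answer: χ² = 41.8000, fail to reject H₀

Derivation:
df = n - 1 = 38
χ² = (n-1)s²/σ₀² = 38×17.60/16 = 41.8000
Critical values: χ²_{0.975,38} = 22.878, χ²_{0.025,38} = 56.896
Rejection region: χ² < 22.878 or χ² > 56.896
Decision: fail to reject H₀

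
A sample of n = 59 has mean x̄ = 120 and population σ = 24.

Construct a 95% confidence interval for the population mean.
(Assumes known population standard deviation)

Answer: (113.8760, 126.1240)

Derivation:
Confidence level: 95%, α = 0.05
z_0.025 = 1.960
SE = σ/√n = 24/√59 = 3.1245
Margin of error = 1.960 × 3.1245 = 6.1240
CI: x̄ ± margin = 120 ± 6.1240
CI: (113.8760, 126.1240)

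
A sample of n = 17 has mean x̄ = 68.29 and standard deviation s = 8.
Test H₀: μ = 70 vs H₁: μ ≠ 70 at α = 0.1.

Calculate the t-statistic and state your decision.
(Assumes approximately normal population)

df = n - 1 = 16
SE = s/√n = 8/√17 = 1.9403
t = (x̄ - μ₀)/SE = (68.29 - 70)/1.9403 = -0.8813
Critical value: t_{0.05,16} = ±1.746
p-value ≈ 0.3912
Decision: fail to reject H₀

Answer: t = -0.8813, fail to reject H₀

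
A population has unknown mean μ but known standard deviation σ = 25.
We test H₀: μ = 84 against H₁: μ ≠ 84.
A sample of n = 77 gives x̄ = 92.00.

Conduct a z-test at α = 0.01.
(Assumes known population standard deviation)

Standard error: SE = σ/√n = 25/√77 = 2.8490
z-statistic: z = (x̄ - μ₀)/SE = (92.00 - 84)/2.8490 = 2.8080
Critical value: ±2.576
p-value = 0.0050
Decision: reject H₀

Answer: z = 2.8080, reject H₀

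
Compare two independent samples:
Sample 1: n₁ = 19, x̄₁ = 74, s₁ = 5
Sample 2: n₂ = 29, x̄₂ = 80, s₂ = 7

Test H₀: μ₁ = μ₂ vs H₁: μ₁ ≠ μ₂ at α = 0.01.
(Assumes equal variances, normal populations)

Answer: t = -3.2301, reject H₀

Derivation:
Pooled variance: s²_p = [18×5² + 28×7²]/(46) = 39.6087
s_p = 6.2935
SE = s_p×√(1/n₁ + 1/n₂) = 6.2935×√(1/19 + 1/29) = 1.8575
t = (x̄₁ - x̄₂)/SE = (74 - 80)/1.8575 = -3.2301
df = 46, t-critical = ±2.687
Decision: reject H₀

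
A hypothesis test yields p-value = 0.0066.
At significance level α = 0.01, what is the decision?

Compare p-value to α:
0.0066 < 0.01
Decision: reject H₀

Answer: reject H₀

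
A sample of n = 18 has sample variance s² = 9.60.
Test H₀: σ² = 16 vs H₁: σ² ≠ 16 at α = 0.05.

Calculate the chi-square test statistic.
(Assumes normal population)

Answer: χ² = 10.2000, fail to reject H₀

Derivation:
df = n - 1 = 17
χ² = (n-1)s²/σ₀² = 17×9.60/16 = 10.2000
Critical values: χ²_{0.975,17} = 7.564, χ²_{0.025,17} = 30.191
Rejection region: χ² < 7.564 or χ² > 30.191
Decision: fail to reject H₀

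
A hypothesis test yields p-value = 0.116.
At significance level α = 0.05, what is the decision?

Answer: fail to reject H₀

Derivation:
Compare p-value to α:
0.116 ≥ 0.05
Decision: fail to reject H₀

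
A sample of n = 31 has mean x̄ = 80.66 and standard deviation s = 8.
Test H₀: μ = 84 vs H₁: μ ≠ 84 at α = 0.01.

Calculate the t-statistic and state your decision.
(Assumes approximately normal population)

Answer: t = -2.3246, fail to reject H₀

Derivation:
df = n - 1 = 30
SE = s/√n = 8/√31 = 1.4368
t = (x̄ - μ₀)/SE = (80.66 - 84)/1.4368 = -2.3246
Critical value: t_{0.005,30} = ±2.750
p-value ≈ 0.0270
Decision: fail to reject H₀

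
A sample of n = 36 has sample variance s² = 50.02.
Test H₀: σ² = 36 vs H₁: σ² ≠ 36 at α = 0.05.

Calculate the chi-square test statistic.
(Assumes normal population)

df = n - 1 = 35
χ² = (n-1)s²/σ₀² = 35×50.02/36 = 48.6306
Critical values: χ²_{0.975,35} = 20.569, χ²_{0.025,35} = 53.203
Rejection region: χ² < 20.569 or χ² > 53.203
Decision: fail to reject H₀

Answer: χ² = 48.6306, fail to reject H₀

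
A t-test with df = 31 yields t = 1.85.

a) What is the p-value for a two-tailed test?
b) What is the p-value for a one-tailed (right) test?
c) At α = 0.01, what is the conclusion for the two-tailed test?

Answer: a) 0.0739, b) 0.0369, c) fail to reject H₀

Derivation:
Using t-distribution with df = 31:
a) Two-tailed: p = 2×P(T > 1.85) = 0.0739
b) One-tailed: p = P(T > 1.85) = 0.0369
c) 0.0739 ≥ 0.01, fail to reject H₀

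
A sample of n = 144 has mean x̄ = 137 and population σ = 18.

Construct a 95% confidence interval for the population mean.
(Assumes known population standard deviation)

Answer: (134.0600, 139.9400)

Derivation:
Confidence level: 95%, α = 0.05
z_0.025 = 1.960
SE = σ/√n = 18/√144 = 1.5000
Margin of error = 1.960 × 1.5000 = 2.9400
CI: x̄ ± margin = 137 ± 2.9400
CI: (134.0600, 139.9400)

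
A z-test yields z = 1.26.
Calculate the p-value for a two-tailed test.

Answer: p-value ≈ 0.2077

Derivation:
For z = 1.26:
p = 2×P(Z > |1.26|) = 2×(1 - Φ(1.26)) = 0.2077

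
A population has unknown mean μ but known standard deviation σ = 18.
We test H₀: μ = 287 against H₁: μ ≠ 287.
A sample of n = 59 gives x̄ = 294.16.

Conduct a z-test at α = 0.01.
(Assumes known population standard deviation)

Standard error: SE = σ/√n = 18/√59 = 2.3434
z-statistic: z = (x̄ - μ₀)/SE = (294.16 - 287)/2.3434 = 3.0554
Critical value: ±2.576
p-value = 0.0022
Decision: reject H₀

Answer: z = 3.0554, reject H₀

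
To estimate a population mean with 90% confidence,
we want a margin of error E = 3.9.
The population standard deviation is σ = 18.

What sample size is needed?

Answer: n = 58

Derivation:
z_0.05 = 1.645
n = (z×σ/E)² = (1.645×18/3.9)²
n = 57.6431
Round up: n = 58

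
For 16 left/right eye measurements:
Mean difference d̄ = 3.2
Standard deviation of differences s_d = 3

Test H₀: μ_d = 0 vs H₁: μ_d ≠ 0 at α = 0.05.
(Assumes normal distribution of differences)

Answer: t = 4.2667, reject H₀

Derivation:
df = n - 1 = 15
SE = s_d/√n = 3/√16 = 0.7500
t = d̄/SE = 3.2/0.7500 = 4.2667
Critical value: t_{0.025,15} = ±2.131
p-value ≈ 0.0007
Decision: reject H₀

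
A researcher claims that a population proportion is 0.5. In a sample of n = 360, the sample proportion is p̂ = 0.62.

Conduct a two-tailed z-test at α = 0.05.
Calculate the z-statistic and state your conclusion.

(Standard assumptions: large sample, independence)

H₀: p = 0.5, H₁: p ≠ 0.5
Standard error: SE = √(p₀(1-p₀)/n) = √(0.5×0.5/360) = 0.026352
z-statistic: z = (p̂ - p₀)/SE = (0.62 - 0.5)/0.026352 = 4.5537
Critical value: z_0.025 = ±1.960
p-value < 0.0001
Decision: reject H₀ at α = 0.05

Answer: z = 4.5537, reject H₀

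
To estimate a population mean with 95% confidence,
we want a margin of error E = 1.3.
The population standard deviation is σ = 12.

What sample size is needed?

Answer: n = 328

Derivation:
z_0.025 = 1.960
n = (z×σ/E)² = (1.960×12/1.3)²
n = 327.3316
Round up: n = 328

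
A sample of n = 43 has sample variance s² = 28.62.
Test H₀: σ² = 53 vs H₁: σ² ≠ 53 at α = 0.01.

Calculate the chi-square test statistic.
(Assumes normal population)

df = n - 1 = 42
χ² = (n-1)s²/σ₀² = 42×28.62/53 = 22.6800
Critical values: χ²_{0.995,42} = 22.138, χ²_{0.005,42} = 69.336
Rejection region: χ² < 22.138 or χ² > 69.336
Decision: fail to reject H₀

Answer: χ² = 22.6800, fail to reject H₀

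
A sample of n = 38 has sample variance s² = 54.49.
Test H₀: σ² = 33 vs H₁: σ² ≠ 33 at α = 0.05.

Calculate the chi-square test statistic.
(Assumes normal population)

df = n - 1 = 37
χ² = (n-1)s²/σ₀² = 37×54.49/33 = 61.0948
Critical values: χ²_{0.975,37} = 22.106, χ²_{0.025,37} = 55.668
Rejection region: χ² < 22.106 or χ² > 55.668
Decision: reject H₀

Answer: χ² = 61.0948, reject H₀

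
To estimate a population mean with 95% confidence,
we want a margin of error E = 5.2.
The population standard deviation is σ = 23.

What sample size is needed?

Answer: n = 76

Derivation:
z_0.025 = 1.960
n = (z×σ/E)² = (1.960×23/5.2)²
n = 75.1556
Round up: n = 76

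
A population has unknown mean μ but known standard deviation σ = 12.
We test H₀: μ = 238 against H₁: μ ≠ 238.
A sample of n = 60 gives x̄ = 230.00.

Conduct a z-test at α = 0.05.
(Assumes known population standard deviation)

Answer: z = -5.1640, reject H₀

Derivation:
Standard error: SE = σ/√n = 12/√60 = 1.5492
z-statistic: z = (x̄ - μ₀)/SE = (230.00 - 238)/1.5492 = -5.1640
Critical value: ±1.960
p-value < 0.0001
Decision: reject H₀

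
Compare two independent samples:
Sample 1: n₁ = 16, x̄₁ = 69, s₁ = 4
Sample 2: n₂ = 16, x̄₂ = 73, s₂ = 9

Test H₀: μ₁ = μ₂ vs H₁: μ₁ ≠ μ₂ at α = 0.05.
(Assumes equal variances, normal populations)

Pooled variance: s²_p = [15×4² + 15×9²]/(30) = 48.5000
s_p = 6.9642
SE = s_p×√(1/n₁ + 1/n₂) = 6.9642×√(1/16 + 1/16) = 2.4622
t = (x̄₁ - x̄₂)/SE = (69 - 73)/2.4622 = -1.6246
df = 30, t-critical = ±2.042
Decision: fail to reject H₀

Answer: t = -1.6246, fail to reject H₀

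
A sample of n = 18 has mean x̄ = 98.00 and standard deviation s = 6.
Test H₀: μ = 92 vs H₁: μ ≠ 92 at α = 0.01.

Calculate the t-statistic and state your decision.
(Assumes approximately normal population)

Answer: t = 4.2427, reject H₀

Derivation:
df = n - 1 = 17
SE = s/√n = 6/√18 = 1.4142
t = (x̄ - μ₀)/SE = (98.00 - 92)/1.4142 = 4.2427
Critical value: t_{0.005,17} = ±2.898
p-value ≈ 0.0005
Decision: reject H₀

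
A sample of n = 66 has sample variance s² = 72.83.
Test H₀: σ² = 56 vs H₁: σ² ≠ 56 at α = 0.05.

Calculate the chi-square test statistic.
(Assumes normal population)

df = n - 1 = 65
χ² = (n-1)s²/σ₀² = 65×72.83/56 = 84.5348
Critical values: χ²_{0.975,65} = 44.603, χ²_{0.025,65} = 89.177
Rejection region: χ² < 44.603 or χ² > 89.177
Decision: fail to reject H₀

Answer: χ² = 84.5348, fail to reject H₀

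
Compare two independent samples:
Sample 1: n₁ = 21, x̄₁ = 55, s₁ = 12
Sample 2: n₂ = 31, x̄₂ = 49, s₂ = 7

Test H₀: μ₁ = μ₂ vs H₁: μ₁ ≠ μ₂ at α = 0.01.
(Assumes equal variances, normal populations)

Answer: t = 2.2760, fail to reject H₀

Derivation:
Pooled variance: s²_p = [20×12² + 30×7²]/(50) = 87.0000
s_p = 9.3274
SE = s_p×√(1/n₁ + 1/n₂) = 9.3274×√(1/21 + 1/31) = 2.6362
t = (x̄₁ - x̄₂)/SE = (55 - 49)/2.6362 = 2.2760
df = 50, t-critical = ±2.678
Decision: fail to reject H₀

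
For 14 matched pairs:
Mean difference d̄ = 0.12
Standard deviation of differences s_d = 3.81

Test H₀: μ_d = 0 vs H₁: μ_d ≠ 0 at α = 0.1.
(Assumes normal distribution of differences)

Answer: t = 0.1178, fail to reject H₀

Derivation:
df = n - 1 = 13
SE = s_d/√n = 3.81/√14 = 1.0183
t = d̄/SE = 0.12/1.0183 = 0.1178
Critical value: t_{0.05,13} = ±1.771
p-value ≈ 0.9080
Decision: fail to reject H₀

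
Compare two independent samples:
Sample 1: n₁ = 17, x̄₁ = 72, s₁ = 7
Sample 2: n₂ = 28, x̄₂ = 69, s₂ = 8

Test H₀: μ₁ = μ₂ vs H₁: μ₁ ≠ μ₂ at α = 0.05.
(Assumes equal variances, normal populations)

Pooled variance: s²_p = [16×7² + 27×8²]/(43) = 58.4186
s_p = 7.6432
SE = s_p×√(1/n₁ + 1/n₂) = 7.6432×√(1/17 + 1/28) = 2.3501
t = (x̄₁ - x̄₂)/SE = (72 - 69)/2.3501 = 1.2765
df = 43, t-critical = ±2.017
Decision: fail to reject H₀

Answer: t = 1.2765, fail to reject H₀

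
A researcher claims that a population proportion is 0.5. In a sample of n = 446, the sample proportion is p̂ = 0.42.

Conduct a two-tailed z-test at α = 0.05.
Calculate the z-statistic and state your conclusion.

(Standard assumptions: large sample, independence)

Answer: z = -3.3789, reject H₀

Derivation:
H₀: p = 0.5, H₁: p ≠ 0.5
Standard error: SE = √(p₀(1-p₀)/n) = √(0.5×0.5/446) = 0.023676
z-statistic: z = (p̂ - p₀)/SE = (0.42 - 0.5)/0.023676 = -3.3789
Critical value: z_0.025 = ±1.960
p-value = 0.0007
Decision: reject H₀ at α = 0.05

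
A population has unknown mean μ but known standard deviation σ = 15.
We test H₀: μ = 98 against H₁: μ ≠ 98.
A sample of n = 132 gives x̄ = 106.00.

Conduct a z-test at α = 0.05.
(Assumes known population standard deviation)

Answer: z = 6.1275, reject H₀

Derivation:
Standard error: SE = σ/√n = 15/√132 = 1.3056
z-statistic: z = (x̄ - μ₀)/SE = (106.00 - 98)/1.3056 = 6.1275
Critical value: ±1.960
p-value < 0.0001
Decision: reject H₀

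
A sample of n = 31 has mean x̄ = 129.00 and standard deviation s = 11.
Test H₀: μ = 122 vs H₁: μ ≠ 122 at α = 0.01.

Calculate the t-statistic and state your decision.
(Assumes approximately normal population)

df = n - 1 = 30
SE = s/√n = 11/√31 = 1.9757
t = (x̄ - μ₀)/SE = (129.00 - 122)/1.9757 = 3.5430
Critical value: t_{0.005,30} = ±2.750
p-value ≈ 0.0013
Decision: reject H₀

Answer: t = 3.5430, reject H₀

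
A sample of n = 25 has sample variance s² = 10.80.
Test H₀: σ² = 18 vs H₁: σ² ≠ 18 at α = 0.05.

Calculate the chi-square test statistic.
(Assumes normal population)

Answer: χ² = 14.4000, fail to reject H₀

Derivation:
df = n - 1 = 24
χ² = (n-1)s²/σ₀² = 24×10.80/18 = 14.4000
Critical values: χ²_{0.975,24} = 12.401, χ²_{0.025,24} = 39.364
Rejection region: χ² < 12.401 or χ² > 39.364
Decision: fail to reject H₀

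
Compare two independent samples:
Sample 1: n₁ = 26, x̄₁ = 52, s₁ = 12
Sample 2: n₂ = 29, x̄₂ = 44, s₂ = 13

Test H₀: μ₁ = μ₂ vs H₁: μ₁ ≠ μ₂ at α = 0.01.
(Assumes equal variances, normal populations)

Pooled variance: s²_p = [25×12² + 28×13²]/(53) = 157.2075
s_p = 12.5382
SE = s_p×√(1/n₁ + 1/n₂) = 12.5382×√(1/26 + 1/29) = 3.3863
t = (x̄₁ - x̄₂)/SE = (52 - 44)/3.3863 = 2.3625
df = 53, t-critical = ±2.672
Decision: fail to reject H₀

Answer: t = 2.3625, fail to reject H₀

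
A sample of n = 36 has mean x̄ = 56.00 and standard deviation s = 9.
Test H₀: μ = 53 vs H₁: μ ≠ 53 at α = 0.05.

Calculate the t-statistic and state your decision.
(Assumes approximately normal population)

Answer: t = 2.0000, fail to reject H₀

Derivation:
df = n - 1 = 35
SE = s/√n = 9/√36 = 1.5000
t = (x̄ - μ₀)/SE = (56.00 - 53)/1.5000 = 2.0000
Critical value: t_{0.025,35} = ±2.030
p-value ≈ 0.0533
Decision: fail to reject H₀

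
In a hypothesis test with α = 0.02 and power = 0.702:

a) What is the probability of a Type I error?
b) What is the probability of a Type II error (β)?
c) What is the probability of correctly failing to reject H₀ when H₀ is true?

Answer: a) 0.02, b) 0.298, c) 0.98

Derivation:
a) Type I error probability = α = 0.02
b) Power = P(reject H₀ | H₁ true) = 1 - β = 0.702, so Type II error probability = β = 1 - Power = 0.298
c) P(fail to reject H₀ | H₀ true) = 1 - α = 0.98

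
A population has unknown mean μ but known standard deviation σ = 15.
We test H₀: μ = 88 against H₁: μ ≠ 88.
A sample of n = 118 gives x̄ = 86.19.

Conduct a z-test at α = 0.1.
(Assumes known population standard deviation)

Standard error: SE = σ/√n = 15/√118 = 1.3809
z-statistic: z = (x̄ - μ₀)/SE = (86.19 - 88)/1.3809 = -1.3107
Critical value: ±1.645
p-value = 0.1900
Decision: fail to reject H₀

Answer: z = -1.3107, fail to reject H₀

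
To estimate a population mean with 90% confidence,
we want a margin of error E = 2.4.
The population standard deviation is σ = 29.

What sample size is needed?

z_0.05 = 1.645
n = (z×σ/E)² = (1.645×29/2.4)²
n = 395.0984
Round up: n = 396

Answer: n = 396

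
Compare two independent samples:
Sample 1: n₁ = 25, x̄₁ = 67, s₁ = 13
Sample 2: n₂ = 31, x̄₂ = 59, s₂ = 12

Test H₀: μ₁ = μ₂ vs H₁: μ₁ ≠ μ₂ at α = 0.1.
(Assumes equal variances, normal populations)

Pooled variance: s²_p = [24×13² + 30×12²]/(54) = 155.1111
s_p = 12.4544
SE = s_p×√(1/n₁ + 1/n₂) = 12.4544×√(1/25 + 1/31) = 3.3478
t = (x̄₁ - x̄₂)/SE = (67 - 59)/3.3478 = 2.3896
df = 54, t-critical = ±1.674
Decision: reject H₀

Answer: t = 2.3896, reject H₀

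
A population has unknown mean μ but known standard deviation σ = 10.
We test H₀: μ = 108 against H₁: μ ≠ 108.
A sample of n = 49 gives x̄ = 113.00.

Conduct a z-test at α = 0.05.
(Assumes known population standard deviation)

Standard error: SE = σ/√n = 10/√49 = 1.4286
z-statistic: z = (x̄ - μ₀)/SE = (113.00 - 108)/1.4286 = 3.4999
Critical value: ±1.960
p-value = 0.0005
Decision: reject H₀

Answer: z = 3.4999, reject H₀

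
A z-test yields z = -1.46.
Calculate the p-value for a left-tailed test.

Answer: p-value ≈ 0.0721

Derivation:
For z = -1.46:
p = P(Z < -1.46) = Φ(-1.46) = 0.0721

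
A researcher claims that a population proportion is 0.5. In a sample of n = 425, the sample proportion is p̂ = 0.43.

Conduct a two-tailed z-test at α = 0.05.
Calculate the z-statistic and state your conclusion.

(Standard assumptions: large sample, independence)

H₀: p = 0.5, H₁: p ≠ 0.5
Standard error: SE = √(p₀(1-p₀)/n) = √(0.5×0.5/425) = 0.024254
z-statistic: z = (p̂ - p₀)/SE = (0.43 - 0.5)/0.024254 = -2.8861
Critical value: z_0.025 = ±1.960
p-value = 0.0039
Decision: reject H₀ at α = 0.05

Answer: z = -2.8861, reject H₀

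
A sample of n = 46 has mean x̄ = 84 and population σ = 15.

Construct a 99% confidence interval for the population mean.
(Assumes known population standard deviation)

Confidence level: 99%, α = 0.01
z_0.005 = 2.576
SE = σ/√n = 15/√46 = 2.2116
Margin of error = 2.576 × 2.2116 = 5.6971
CI: x̄ ± margin = 84 ± 5.6971
CI: (78.3029, 89.6971)

Answer: (78.3029, 89.6971)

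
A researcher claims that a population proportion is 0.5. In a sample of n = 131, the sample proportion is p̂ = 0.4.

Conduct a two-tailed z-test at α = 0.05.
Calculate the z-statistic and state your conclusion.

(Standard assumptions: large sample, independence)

H₀: p = 0.5, H₁: p ≠ 0.5
Standard error: SE = √(p₀(1-p₀)/n) = √(0.5×0.5/131) = 0.043685
z-statistic: z = (p̂ - p₀)/SE = (0.4 - 0.5)/0.043685 = -2.2891
Critical value: z_0.025 = ±1.960
p-value = 0.0221
Decision: reject H₀ at α = 0.05

Answer: z = -2.2891, reject H₀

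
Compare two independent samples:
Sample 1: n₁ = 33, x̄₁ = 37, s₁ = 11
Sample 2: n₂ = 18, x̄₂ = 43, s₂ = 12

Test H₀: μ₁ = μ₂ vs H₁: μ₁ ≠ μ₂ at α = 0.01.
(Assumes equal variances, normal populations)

Answer: t = -1.8030, fail to reject H₀

Derivation:
Pooled variance: s²_p = [32×11² + 17×12²]/(49) = 128.9796
s_p = 11.3569
SE = s_p×√(1/n₁ + 1/n₂) = 11.3569×√(1/33 + 1/18) = 3.3278
t = (x̄₁ - x̄₂)/SE = (37 - 43)/3.3278 = -1.8030
df = 49, t-critical = ±2.680
Decision: fail to reject H₀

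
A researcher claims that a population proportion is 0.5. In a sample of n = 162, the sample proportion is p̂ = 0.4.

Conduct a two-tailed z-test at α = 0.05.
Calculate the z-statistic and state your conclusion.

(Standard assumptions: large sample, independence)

H₀: p = 0.5, H₁: p ≠ 0.5
Standard error: SE = √(p₀(1-p₀)/n) = √(0.5×0.5/162) = 0.039284
z-statistic: z = (p̂ - p₀)/SE = (0.4 - 0.5)/0.039284 = -2.5456
Critical value: z_0.025 = ±1.960
p-value = 0.0109
Decision: reject H₀ at α = 0.05

Answer: z = -2.5456, reject H₀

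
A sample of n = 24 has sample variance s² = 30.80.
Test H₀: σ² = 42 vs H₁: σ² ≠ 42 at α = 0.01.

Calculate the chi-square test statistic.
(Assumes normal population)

Answer: χ² = 16.8667, fail to reject H₀

Derivation:
df = n - 1 = 23
χ² = (n-1)s²/σ₀² = 23×30.80/42 = 16.8667
Critical values: χ²_{0.995,23} = 9.260, χ²_{0.005,23} = 44.181
Rejection region: χ² < 9.260 or χ² > 44.181
Decision: fail to reject H₀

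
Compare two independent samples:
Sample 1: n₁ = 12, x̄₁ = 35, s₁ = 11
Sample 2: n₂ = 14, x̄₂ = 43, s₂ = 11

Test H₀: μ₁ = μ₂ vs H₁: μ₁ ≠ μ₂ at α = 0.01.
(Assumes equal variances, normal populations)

Pooled variance: s²_p = [11×11² + 13×11²]/(24) = 121.0000
s_p = 11.0000
SE = s_p×√(1/n₁ + 1/n₂) = 11.0000×√(1/12 + 1/14) = 4.3274
t = (x̄₁ - x̄₂)/SE = (35 - 43)/4.3274 = -1.8487
df = 24, t-critical = ±2.797
Decision: fail to reject H₀

Answer: t = -1.8487, fail to reject H₀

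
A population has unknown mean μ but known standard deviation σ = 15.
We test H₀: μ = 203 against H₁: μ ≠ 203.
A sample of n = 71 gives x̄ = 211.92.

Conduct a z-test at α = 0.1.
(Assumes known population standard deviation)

Standard error: SE = σ/√n = 15/√71 = 1.7802
z-statistic: z = (x̄ - μ₀)/SE = (211.92 - 203)/1.7802 = 5.0107
Critical value: ±1.645
p-value < 0.0001
Decision: reject H₀

Answer: z = 5.0107, reject H₀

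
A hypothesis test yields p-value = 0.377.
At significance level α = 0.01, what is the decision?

Answer: fail to reject H₀

Derivation:
Compare p-value to α:
0.377 ≥ 0.01
Decision: fail to reject H₀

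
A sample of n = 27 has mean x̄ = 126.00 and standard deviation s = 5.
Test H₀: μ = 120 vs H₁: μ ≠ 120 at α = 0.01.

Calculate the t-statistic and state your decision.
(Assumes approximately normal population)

Answer: t = 6.2351, reject H₀

Derivation:
df = n - 1 = 26
SE = s/√n = 5/√27 = 0.9623
t = (x̄ - μ₀)/SE = (126.00 - 120)/0.9623 = 6.2351
Critical value: t_{0.005,26} = ±2.779
p-value < 0.0001
Decision: reject H₀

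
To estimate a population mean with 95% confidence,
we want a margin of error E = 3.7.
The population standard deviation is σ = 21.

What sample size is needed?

Answer: n = 124

Derivation:
z_0.025 = 1.960
n = (z×σ/E)² = (1.960×21/3.7)²
n = 123.7506
Round up: n = 124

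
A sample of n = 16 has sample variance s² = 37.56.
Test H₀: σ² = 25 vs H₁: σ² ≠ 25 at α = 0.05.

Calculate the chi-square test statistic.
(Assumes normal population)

Answer: χ² = 22.5360, fail to reject H₀

Derivation:
df = n - 1 = 15
χ² = (n-1)s²/σ₀² = 15×37.56/25 = 22.5360
Critical values: χ²_{0.975,15} = 6.262, χ²_{0.025,15} = 27.488
Rejection region: χ² < 6.262 or χ² > 27.488
Decision: fail to reject H₀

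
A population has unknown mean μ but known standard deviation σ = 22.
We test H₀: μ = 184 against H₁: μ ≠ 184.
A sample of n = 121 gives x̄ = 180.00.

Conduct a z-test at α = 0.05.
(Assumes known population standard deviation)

Standard error: SE = σ/√n = 22/√121 = 2.0000
z-statistic: z = (x̄ - μ₀)/SE = (180.00 - 184)/2.0000 = -2.0000
Critical value: ±1.960
p-value = 0.0455
Decision: reject H₀

Answer: z = -2.0000, reject H₀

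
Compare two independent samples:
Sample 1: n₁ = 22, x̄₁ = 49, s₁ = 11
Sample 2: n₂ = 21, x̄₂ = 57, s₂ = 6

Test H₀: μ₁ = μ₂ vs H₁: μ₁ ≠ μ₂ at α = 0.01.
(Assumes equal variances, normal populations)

Pooled variance: s²_p = [21×11² + 20×6²]/(41) = 79.5366
s_p = 8.9183
SE = s_p×√(1/n₁ + 1/n₂) = 8.9183×√(1/22 + 1/21) = 2.7208
t = (x̄₁ - x̄₂)/SE = (49 - 57)/2.7208 = -2.9403
df = 41, t-critical = ±2.701
Decision: reject H₀

Answer: t = -2.9403, reject H₀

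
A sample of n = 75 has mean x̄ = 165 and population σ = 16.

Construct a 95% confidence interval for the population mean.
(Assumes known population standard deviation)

Answer: (161.3789, 168.6211)

Derivation:
Confidence level: 95%, α = 0.05
z_0.025 = 1.960
SE = σ/√n = 16/√75 = 1.8475
Margin of error = 1.960 × 1.8475 = 3.6211
CI: x̄ ± margin = 165 ± 3.6211
CI: (161.3789, 168.6211)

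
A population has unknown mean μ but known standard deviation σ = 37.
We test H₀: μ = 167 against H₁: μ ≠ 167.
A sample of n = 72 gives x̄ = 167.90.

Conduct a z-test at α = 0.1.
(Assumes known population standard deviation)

Standard error: SE = σ/√n = 37/√72 = 4.3605
z-statistic: z = (x̄ - μ₀)/SE = (167.90 - 167)/4.3605 = 0.2064
Critical value: ±1.645
p-value = 0.8365
Decision: fail to reject H₀

Answer: z = 0.2064, fail to reject H₀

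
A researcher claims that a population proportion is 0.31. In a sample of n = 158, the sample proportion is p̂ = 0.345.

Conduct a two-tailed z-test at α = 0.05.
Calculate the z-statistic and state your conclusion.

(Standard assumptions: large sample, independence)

Answer: z = 0.9512, fail to reject H₀

Derivation:
H₀: p = 0.31, H₁: p ≠ 0.31
Standard error: SE = √(p₀(1-p₀)/n) = √(0.31×0.69/158) = 0.036794
z-statistic: z = (p̂ - p₀)/SE = (0.345 - 0.31)/0.036794 = 0.9512
Critical value: z_0.025 = ±1.960
p-value = 0.3415
Decision: fail to reject H₀ at α = 0.05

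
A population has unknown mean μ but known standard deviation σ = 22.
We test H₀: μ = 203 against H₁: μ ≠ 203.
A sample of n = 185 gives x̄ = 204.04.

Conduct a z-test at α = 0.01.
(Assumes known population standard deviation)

Standard error: SE = σ/√n = 22/√185 = 1.6175
z-statistic: z = (x̄ - μ₀)/SE = (204.04 - 203)/1.6175 = 0.6430
Critical value: ±2.576
p-value = 0.5202
Decision: fail to reject H₀

Answer: z = 0.6430, fail to reject H₀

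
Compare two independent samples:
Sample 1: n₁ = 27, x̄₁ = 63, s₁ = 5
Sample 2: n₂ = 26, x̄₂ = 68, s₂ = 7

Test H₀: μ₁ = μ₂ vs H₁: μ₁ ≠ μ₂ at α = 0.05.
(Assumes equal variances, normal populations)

Answer: t = -3.0012, reject H₀

Derivation:
Pooled variance: s²_p = [26×5² + 25×7²]/(51) = 36.7647
s_p = 6.0634
SE = s_p×√(1/n₁ + 1/n₂) = 6.0634×√(1/27 + 1/26) = 1.6660
t = (x̄₁ - x̄₂)/SE = (63 - 68)/1.6660 = -3.0012
df = 51, t-critical = ±2.008
Decision: reject H₀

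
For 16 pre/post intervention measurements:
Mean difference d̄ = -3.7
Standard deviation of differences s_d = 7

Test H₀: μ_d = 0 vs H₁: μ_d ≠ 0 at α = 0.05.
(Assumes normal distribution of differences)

Answer: t = -2.1143, fail to reject H₀

Derivation:
df = n - 1 = 15
SE = s_d/√n = 7/√16 = 1.7500
t = d̄/SE = -3.7/1.7500 = -2.1143
Critical value: t_{0.025,15} = ±2.131
p-value ≈ 0.0516
Decision: fail to reject H₀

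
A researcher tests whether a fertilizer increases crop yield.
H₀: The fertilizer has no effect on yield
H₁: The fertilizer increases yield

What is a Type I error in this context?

Answer: Concluding the fertilizer works when it doesn't

Derivation:
Type I error: rejecting H₀ when it is actually true (false positive).
Type II error: failing to reject H₀ when H₁ is actually true (false negative).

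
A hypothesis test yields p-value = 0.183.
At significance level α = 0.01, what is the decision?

Answer: fail to reject H₀

Derivation:
Compare p-value to α:
0.183 ≥ 0.01
Decision: fail to reject H₀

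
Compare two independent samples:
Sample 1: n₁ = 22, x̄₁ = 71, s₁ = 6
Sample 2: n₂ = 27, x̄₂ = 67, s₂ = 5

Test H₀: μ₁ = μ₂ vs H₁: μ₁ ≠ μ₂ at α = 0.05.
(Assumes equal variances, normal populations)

Answer: t = 2.5463, reject H₀

Derivation:
Pooled variance: s²_p = [21×6² + 26×5²]/(47) = 29.9149
s_p = 5.4695
SE = s_p×√(1/n₁ + 1/n₂) = 5.4695×√(1/22 + 1/27) = 1.5709
t = (x̄₁ - x̄₂)/SE = (71 - 67)/1.5709 = 2.5463
df = 47, t-critical = ±2.012
Decision: reject H₀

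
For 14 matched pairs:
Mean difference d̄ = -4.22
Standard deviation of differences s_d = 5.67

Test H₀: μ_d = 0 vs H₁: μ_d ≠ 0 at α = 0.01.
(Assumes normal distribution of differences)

Answer: t = -2.7847, fail to reject H₀

Derivation:
df = n - 1 = 13
SE = s_d/√n = 5.67/√14 = 1.5154
t = d̄/SE = -4.22/1.5154 = -2.7847
Critical value: t_{0.005,13} = ±3.012
p-value ≈ 0.0155
Decision: fail to reject H₀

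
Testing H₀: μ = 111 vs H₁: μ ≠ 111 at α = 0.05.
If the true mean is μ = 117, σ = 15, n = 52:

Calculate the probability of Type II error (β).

Answer: β ≈ 0.1776

Derivation:
SE = σ/√n = 15/√52 = 2.0801
Critical values: μ₀ ± z_0.025×SE = 111 ± 1.960×2.0801
Acceptance region: (106.9230, 115.0770)
Under H₁ (μ = 117): z_high = (115.0770 - 117)/2.0801 = -0.9245, z_low = (106.9230 - 117)/2.0801 = -4.8445
β = P(not reject | H₁) = Φ(-0.9245) - Φ(-4.8445) ≈ 0.1776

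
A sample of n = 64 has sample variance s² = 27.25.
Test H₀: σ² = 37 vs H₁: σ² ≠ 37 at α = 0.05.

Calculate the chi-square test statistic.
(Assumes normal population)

Answer: χ² = 46.3986, fail to reject H₀

Derivation:
df = n - 1 = 63
χ² = (n-1)s²/σ₀² = 63×27.25/37 = 46.3986
Critical values: χ²_{0.975,63} = 42.950, χ²_{0.025,63} = 86.830
Rejection region: χ² < 42.950 or χ² > 86.830
Decision: fail to reject H₀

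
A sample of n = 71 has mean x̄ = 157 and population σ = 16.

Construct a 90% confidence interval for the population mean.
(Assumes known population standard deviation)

Confidence level: 90%, α = 0.1
z_0.05 = 1.645
SE = σ/√n = 16/√71 = 1.8989
Margin of error = 1.645 × 1.8989 = 3.1237
CI: x̄ ± margin = 157 ± 3.1237
CI: (153.8763, 160.1237)

Answer: (153.8763, 160.1237)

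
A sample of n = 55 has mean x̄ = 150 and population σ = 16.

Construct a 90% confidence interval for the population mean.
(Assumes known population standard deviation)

Answer: (146.4511, 153.5489)

Derivation:
Confidence level: 90%, α = 0.1
z_0.05 = 1.645
SE = σ/√n = 16/√55 = 2.1574
Margin of error = 1.645 × 2.1574 = 3.5489
CI: x̄ ± margin = 150 ± 3.5489
CI: (146.4511, 153.5489)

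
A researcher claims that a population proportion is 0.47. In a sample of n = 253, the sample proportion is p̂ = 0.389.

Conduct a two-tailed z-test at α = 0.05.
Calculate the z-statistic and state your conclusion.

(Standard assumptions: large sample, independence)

Answer: z = -2.5814, reject H₀

Derivation:
H₀: p = 0.47, H₁: p ≠ 0.47
Standard error: SE = √(p₀(1-p₀)/n) = √(0.47×0.53/253) = 0.031378
z-statistic: z = (p̂ - p₀)/SE = (0.389 - 0.47)/0.031378 = -2.5814
Critical value: z_0.025 = ±1.960
p-value = 0.0098
Decision: reject H₀ at α = 0.05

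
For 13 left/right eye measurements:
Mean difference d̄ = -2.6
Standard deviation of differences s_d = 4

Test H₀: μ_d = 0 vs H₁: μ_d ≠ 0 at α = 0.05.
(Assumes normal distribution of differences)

Answer: t = -2.3436, reject H₀

Derivation:
df = n - 1 = 12
SE = s_d/√n = 4/√13 = 1.1094
t = d̄/SE = -2.6/1.1094 = -2.3436
Critical value: t_{0.025,12} = ±2.179
p-value ≈ 0.0371
Decision: reject H₀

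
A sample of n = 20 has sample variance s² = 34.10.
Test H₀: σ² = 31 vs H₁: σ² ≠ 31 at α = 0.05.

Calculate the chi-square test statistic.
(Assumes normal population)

Answer: χ² = 20.9000, fail to reject H₀

Derivation:
df = n - 1 = 19
χ² = (n-1)s²/σ₀² = 19×34.10/31 = 20.9000
Critical values: χ²_{0.975,19} = 8.907, χ²_{0.025,19} = 32.852
Rejection region: χ² < 8.907 or χ² > 32.852
Decision: fail to reject H₀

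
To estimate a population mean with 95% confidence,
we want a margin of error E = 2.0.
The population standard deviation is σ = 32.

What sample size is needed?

Answer: n = 984

Derivation:
z_0.025 = 1.960
n = (z×σ/E)² = (1.960×32/2.0)²
n = 983.4496
Round up: n = 984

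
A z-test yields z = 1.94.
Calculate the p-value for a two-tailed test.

Answer: p-value ≈ 0.0524

Derivation:
For z = 1.94:
p = 2×P(Z > |1.94|) = 2×(1 - Φ(1.94)) = 0.0524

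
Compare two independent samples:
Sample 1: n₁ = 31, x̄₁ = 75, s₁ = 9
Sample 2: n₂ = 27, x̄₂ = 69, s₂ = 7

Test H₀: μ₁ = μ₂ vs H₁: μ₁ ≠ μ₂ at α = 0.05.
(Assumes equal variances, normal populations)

Pooled variance: s²_p = [30×9² + 26×7²]/(56) = 66.1429
s_p = 8.1328
SE = s_p×√(1/n₁ + 1/n₂) = 8.1328×√(1/31 + 1/27) = 2.1409
t = (x̄₁ - x̄₂)/SE = (75 - 69)/2.1409 = 2.8026
df = 56, t-critical = ±2.003
Decision: reject H₀

Answer: t = 2.8026, reject H₀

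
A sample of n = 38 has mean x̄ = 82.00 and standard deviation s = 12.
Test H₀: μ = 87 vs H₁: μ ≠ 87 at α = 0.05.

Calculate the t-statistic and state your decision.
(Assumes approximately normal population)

df = n - 1 = 37
SE = s/√n = 12/√38 = 1.9467
t = (x̄ - μ₀)/SE = (82.00 - 87)/1.9467 = -2.5684
Critical value: t_{0.025,37} = ±2.026
p-value ≈ 0.0144
Decision: reject H₀

Answer: t = -2.5684, reject H₀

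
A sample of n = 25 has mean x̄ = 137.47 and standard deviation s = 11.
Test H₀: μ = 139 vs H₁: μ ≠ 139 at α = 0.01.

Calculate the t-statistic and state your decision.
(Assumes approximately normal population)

Answer: t = -0.6955, fail to reject H₀

Derivation:
df = n - 1 = 24
SE = s/√n = 11/√25 = 2.2000
t = (x̄ - μ₀)/SE = (137.47 - 139)/2.2000 = -0.6955
Critical value: t_{0.005,24} = ±2.797
p-value ≈ 0.4934
Decision: fail to reject H₀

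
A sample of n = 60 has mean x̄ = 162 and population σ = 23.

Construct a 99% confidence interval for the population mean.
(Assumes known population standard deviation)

Answer: (154.3511, 169.6489)

Derivation:
Confidence level: 99%, α = 0.01
z_0.005 = 2.576
SE = σ/√n = 23/√60 = 2.9693
Margin of error = 2.576 × 2.9693 = 7.6489
CI: x̄ ± margin = 162 ± 7.6489
CI: (154.3511, 169.6489)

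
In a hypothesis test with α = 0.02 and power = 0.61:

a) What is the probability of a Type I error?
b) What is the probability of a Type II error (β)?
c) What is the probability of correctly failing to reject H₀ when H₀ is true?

Answer: a) 0.02, b) 0.39, c) 0.98

Derivation:
a) Type I error probability = α = 0.02
b) Power = P(reject H₀ | H₁ true) = 1 - β = 0.61, so Type II error probability = β = 1 - Power = 0.39
c) P(fail to reject H₀ | H₀ true) = 1 - α = 0.98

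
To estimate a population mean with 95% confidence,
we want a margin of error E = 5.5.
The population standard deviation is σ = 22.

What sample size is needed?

Answer: n = 62

Derivation:
z_0.025 = 1.960
n = (z×σ/E)² = (1.960×22/5.5)²
n = 61.4656
Round up: n = 62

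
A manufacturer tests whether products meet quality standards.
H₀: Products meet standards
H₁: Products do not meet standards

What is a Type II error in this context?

Type I error (α): Rejecting H₀ when H₀ is true
Type II error (β): Failing to reject H₀ when H₁ is true

Answer: Accepting products as meeting standards when they don't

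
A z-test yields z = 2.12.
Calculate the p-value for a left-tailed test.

Answer: p-value ≈ 0.9830

Derivation:
For z = 2.12:
p = P(Z < 2.12) = Φ(2.12) = 0.9830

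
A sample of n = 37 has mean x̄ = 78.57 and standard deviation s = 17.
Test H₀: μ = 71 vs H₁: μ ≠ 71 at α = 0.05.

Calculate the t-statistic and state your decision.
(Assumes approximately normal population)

df = n - 1 = 36
SE = s/√n = 17/√37 = 2.7948
t = (x̄ - μ₀)/SE = (78.57 - 71)/2.7948 = 2.7086
Critical value: t_{0.025,36} = ±2.028
p-value ≈ 0.0103
Decision: reject H₀

Answer: t = 2.7086, reject H₀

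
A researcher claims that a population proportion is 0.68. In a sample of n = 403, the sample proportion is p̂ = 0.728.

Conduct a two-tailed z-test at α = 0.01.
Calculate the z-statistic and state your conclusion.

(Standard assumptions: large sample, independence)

Answer: z = 2.0657, fail to reject H₀

Derivation:
H₀: p = 0.68, H₁: p ≠ 0.68
Standard error: SE = √(p₀(1-p₀)/n) = √(0.68×0.32/403) = 0.023237
z-statistic: z = (p̂ - p₀)/SE = (0.728 - 0.68)/0.023237 = 2.0657
Critical value: z_0.005 = ±2.576
p-value = 0.0389
Decision: fail to reject H₀ at α = 0.01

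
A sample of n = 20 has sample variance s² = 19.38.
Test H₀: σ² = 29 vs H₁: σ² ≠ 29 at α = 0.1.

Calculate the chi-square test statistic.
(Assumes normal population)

Answer: χ² = 12.6972, fail to reject H₀

Derivation:
df = n - 1 = 19
χ² = (n-1)s²/σ₀² = 19×19.38/29 = 12.6972
Critical values: χ²_{0.95,19} = 10.117, χ²_{0.05,19} = 30.144
Rejection region: χ² < 10.117 or χ² > 30.144
Decision: fail to reject H₀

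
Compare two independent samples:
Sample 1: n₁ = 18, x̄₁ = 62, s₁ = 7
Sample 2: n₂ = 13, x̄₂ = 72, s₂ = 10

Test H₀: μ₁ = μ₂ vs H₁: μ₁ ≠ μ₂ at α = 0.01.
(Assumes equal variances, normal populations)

Pooled variance: s²_p = [17×7² + 12×10²]/(29) = 70.1034
s_p = 8.3728
SE = s_p×√(1/n₁ + 1/n₂) = 8.3728×√(1/18 + 1/13) = 3.0475
t = (x̄₁ - x̄₂)/SE = (62 - 72)/3.0475 = -3.2814
df = 29, t-critical = ±2.756
Decision: reject H₀

Answer: t = -3.2814, reject H₀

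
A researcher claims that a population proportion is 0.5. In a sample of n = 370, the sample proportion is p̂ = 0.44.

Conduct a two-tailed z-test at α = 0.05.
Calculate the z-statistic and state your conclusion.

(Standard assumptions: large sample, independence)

H₀: p = 0.5, H₁: p ≠ 0.5
Standard error: SE = √(p₀(1-p₀)/n) = √(0.5×0.5/370) = 0.025994
z-statistic: z = (p̂ - p₀)/SE = (0.44 - 0.5)/0.025994 = -2.3082
Critical value: z_0.025 = ±1.960
p-value = 0.0210
Decision: reject H₀ at α = 0.05

Answer: z = -2.3082, reject H₀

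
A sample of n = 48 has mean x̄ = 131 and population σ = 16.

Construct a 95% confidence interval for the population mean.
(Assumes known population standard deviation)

Confidence level: 95%, α = 0.05
z_0.025 = 1.960
SE = σ/√n = 16/√48 = 2.3094
Margin of error = 1.960 × 2.3094 = 4.5264
CI: x̄ ± margin = 131 ± 4.5264
CI: (126.4736, 135.5264)

Answer: (126.4736, 135.5264)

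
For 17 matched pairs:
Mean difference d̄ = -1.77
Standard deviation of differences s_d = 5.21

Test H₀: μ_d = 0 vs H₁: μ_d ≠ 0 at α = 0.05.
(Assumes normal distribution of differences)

df = n - 1 = 16
SE = s_d/√n = 5.21/√17 = 1.2636
t = d̄/SE = -1.77/1.2636 = -1.4008
Critical value: t_{0.025,16} = ±2.120
p-value ≈ 0.1804
Decision: fail to reject H₀

Answer: t = -1.4008, fail to reject H₀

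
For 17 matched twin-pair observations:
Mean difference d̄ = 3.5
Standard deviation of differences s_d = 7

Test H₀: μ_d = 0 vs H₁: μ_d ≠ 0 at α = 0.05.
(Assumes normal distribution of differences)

df = n - 1 = 16
SE = s_d/√n = 7/√17 = 1.6977
t = d̄/SE = 3.5/1.6977 = 2.0616
Critical value: t_{0.025,16} = ±2.120
p-value ≈ 0.0559
Decision: fail to reject H₀

Answer: t = 2.0616, fail to reject H₀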